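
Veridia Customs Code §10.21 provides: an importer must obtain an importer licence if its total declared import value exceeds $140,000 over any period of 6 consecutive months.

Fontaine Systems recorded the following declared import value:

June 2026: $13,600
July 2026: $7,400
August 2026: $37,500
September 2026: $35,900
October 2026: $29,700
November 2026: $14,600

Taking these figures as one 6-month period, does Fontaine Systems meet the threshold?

Total declared import value: $13,600 + $7,400 + $37,500 + $35,900 + $29,700 + $14,600 = $138,700.
$138,700 ≤ $140,000, so the threshold is not exceeded.

No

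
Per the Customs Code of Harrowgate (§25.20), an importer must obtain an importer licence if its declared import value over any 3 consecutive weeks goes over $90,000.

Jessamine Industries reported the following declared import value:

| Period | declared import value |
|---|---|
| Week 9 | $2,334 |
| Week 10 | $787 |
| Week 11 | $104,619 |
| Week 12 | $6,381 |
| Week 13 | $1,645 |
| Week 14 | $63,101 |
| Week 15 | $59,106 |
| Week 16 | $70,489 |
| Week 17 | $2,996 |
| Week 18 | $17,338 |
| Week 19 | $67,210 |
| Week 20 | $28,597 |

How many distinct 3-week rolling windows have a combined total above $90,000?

8

Week 9–Week 11: $2,334 + $787 + $104,619 = $107,740 (over)
Week 10–Week 12: $787 + $104,619 + $6,381 = $111,787 (over)
Week 11–Week 13: $104,619 + $6,381 + $1,645 = $112,645 (over)
Week 12–Week 14: $6,381 + $1,645 + $63,101 = $71,127 (under)
Week 13–Week 15: $1,645 + $63,101 + $59,106 = $123,852 (over)
Week 14–Week 16: $63,101 + $59,106 + $70,489 = $192,696 (over)
Week 15–Week 17: $59,106 + $70,489 + $2,996 = $132,591 (over)
Week 16–Week 18: $70,489 + $2,996 + $17,338 = $90,823 (over)
Week 17–Week 19: $2,996 + $17,338 + $67,210 = $87,544 (under)
Week 18–Week 20: $17,338 + $67,210 + $28,597 = $113,145 (over)
8 windows exceed the threshold.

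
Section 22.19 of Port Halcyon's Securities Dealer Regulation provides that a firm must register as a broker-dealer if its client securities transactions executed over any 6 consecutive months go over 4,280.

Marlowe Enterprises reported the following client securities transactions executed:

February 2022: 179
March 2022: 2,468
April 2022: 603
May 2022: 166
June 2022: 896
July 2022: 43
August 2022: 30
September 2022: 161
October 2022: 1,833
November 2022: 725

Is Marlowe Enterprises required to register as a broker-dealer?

Yes

February 2022–July 2022: 179 + 2,468 + 603 + 166 + 896 + 43 = 4,355 (over)
March 2022–August 2022: 2,468 + 603 + 166 + 896 + 43 + 30 = 4,206 (under)
April 2022–September 2022: 603 + 166 + 896 + 43 + 30 + 161 = 1,899 (under)
May 2022–October 2022: 166 + 896 + 43 + 30 + 161 + 1,833 = 3,129 (under)
June 2022–November 2022: 896 + 43 + 30 + 161 + 1,833 + 725 = 3,688 (under)
At least one window exceeds 4,280.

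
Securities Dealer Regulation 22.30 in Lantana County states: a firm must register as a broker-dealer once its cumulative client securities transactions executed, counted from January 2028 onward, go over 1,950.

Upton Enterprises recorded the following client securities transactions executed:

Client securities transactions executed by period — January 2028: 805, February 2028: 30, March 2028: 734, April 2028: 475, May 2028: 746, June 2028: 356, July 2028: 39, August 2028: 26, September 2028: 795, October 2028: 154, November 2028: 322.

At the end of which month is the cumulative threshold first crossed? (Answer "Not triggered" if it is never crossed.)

Through January 2028: 805
Through February 2028: 835
Through March 2028: 1,569
Through April 2028: 2,044 ← exceeds threshold

April 2028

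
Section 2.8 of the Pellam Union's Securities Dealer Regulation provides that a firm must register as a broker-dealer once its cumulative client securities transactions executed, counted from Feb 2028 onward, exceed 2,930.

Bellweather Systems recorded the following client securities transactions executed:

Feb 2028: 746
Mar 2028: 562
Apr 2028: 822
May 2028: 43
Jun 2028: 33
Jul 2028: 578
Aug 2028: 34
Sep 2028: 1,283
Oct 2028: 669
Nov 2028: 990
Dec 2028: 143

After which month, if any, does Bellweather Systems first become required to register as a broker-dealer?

Sep 2028

Through Feb 2028: 746
Through Mar 2028: 1,308
Through Apr 2028: 2,130
Through May 2028: 2,173
Through Jun 2028: 2,206
Through Jul 2028: 2,784
Through Aug 2028: 2,818
Through Sep 2028: 4,101 ← exceeds threshold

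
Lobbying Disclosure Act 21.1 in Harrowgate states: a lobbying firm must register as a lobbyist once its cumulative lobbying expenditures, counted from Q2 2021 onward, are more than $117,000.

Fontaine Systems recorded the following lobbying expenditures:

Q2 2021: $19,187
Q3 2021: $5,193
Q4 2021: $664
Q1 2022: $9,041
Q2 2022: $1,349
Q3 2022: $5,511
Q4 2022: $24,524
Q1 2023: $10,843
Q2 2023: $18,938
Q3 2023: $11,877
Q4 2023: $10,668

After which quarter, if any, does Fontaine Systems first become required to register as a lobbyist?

Q4 2023

Through Q2 2021: $19,187
Through Q3 2021: $24,380
Through Q4 2021: $25,044
Through Q1 2022: $34,085
Through Q2 2022: $35,434
Through Q3 2022: $40,945
Through Q4 2022: $65,469
Through Q1 2023: $76,312
Through Q2 2023: $95,250
Through Q3 2023: $107,127
Through Q4 2023: $117,795 ← exceeds threshold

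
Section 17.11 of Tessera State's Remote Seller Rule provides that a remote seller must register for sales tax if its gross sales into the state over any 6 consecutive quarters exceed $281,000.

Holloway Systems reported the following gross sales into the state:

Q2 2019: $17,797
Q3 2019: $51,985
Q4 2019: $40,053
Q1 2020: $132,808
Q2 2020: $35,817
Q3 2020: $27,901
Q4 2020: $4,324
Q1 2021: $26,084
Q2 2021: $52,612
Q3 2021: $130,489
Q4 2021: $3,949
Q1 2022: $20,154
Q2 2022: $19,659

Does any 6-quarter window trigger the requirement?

Yes

Q2 2019–Q3 2020: $17,797 + $51,985 + $40,053 + $132,808 + $35,817 + $27,901 = $306,361 (over)
Q3 2019–Q4 2020: $51,985 + $40,053 + $132,808 + $35,817 + $27,901 + $4,324 = $292,888 (over)
Q4 2019–Q1 2021: $40,053 + $132,808 + $35,817 + $27,901 + $4,324 + $26,084 = $266,987 (under)
Q1 2020–Q2 2021: $132,808 + $35,817 + $27,901 + $4,324 + $26,084 + $52,612 = $279,546 (under)
Q2 2020–Q3 2021: $35,817 + $27,901 + $4,324 + $26,084 + $52,612 + $130,489 = $277,227 (under)
Q3 2020–Q4 2021: $27,901 + $4,324 + $26,084 + $52,612 + $130,489 + $3,949 = $245,359 (under)
Q4 2020–Q1 2022: $4,324 + $26,084 + $52,612 + $130,489 + $3,949 + $20,154 = $237,612 (under)
Q1 2021–Q2 2022: $26,084 + $52,612 + $130,489 + $3,949 + $20,154 + $19,659 = $252,947 (under)
At least one window exceeds $281,000.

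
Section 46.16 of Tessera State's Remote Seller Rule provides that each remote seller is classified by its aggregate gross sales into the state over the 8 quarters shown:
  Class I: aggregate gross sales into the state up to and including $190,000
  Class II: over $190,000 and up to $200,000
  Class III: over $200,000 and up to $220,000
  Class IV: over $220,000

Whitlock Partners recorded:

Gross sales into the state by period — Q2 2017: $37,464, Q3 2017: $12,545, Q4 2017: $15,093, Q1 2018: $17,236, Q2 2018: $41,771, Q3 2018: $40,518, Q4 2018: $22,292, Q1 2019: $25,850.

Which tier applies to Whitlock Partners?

Aggregate gross sales into the state: $37,464 + $12,545 + $15,093 + $17,236 + $41,771 + $40,518 + $22,292 + $25,850 = $212,769.
$200,000 < $212,769 ≤ $220,000, so Class III applies.

Class III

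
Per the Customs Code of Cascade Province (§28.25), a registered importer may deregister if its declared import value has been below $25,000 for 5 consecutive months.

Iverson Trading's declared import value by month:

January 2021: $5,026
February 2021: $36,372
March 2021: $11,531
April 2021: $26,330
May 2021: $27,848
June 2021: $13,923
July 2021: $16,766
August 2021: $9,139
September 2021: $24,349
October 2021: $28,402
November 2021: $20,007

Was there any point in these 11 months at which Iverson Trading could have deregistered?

No

Months below $25,000: January 2021, March 2021, June 2021, July 2021, August 2021, September 2021, November 2021.
Longest run of consecutive months below the threshold: 4.
4 < 5, so Iverson Trading never became eligible.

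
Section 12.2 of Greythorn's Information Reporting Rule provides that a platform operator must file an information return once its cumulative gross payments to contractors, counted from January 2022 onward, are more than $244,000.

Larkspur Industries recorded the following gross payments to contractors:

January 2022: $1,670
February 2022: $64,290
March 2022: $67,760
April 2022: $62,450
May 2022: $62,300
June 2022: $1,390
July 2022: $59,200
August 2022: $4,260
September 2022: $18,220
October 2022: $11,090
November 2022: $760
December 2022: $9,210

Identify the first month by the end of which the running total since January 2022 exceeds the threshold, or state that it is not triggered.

Through January 2022: $1,670
Through February 2022: $65,960
Through March 2022: $133,720
Through April 2022: $196,170
Through May 2022: $258,470 ← exceeds threshold

May 2022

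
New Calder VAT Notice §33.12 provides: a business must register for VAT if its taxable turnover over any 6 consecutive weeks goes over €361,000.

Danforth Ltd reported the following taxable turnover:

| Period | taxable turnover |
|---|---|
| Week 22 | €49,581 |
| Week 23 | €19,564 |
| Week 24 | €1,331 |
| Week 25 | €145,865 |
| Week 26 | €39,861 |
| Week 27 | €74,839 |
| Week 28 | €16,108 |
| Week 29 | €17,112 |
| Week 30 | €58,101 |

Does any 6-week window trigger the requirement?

Week 22–Week 27: €49,581 + €19,564 + €1,331 + €145,865 + €39,861 + €74,839 = €331,041 (under)
Week 23–Week 28: €19,564 + €1,331 + €145,865 + €39,861 + €74,839 + €16,108 = €297,568 (under)
Week 24–Week 29: €1,331 + €145,865 + €39,861 + €74,839 + €16,108 + €17,112 = €295,116 (under)
Week 25–Week 30: €145,865 + €39,861 + €74,839 + €16,108 + €17,112 + €58,101 = €351,886 (under)
No window exceeds €361,000.

No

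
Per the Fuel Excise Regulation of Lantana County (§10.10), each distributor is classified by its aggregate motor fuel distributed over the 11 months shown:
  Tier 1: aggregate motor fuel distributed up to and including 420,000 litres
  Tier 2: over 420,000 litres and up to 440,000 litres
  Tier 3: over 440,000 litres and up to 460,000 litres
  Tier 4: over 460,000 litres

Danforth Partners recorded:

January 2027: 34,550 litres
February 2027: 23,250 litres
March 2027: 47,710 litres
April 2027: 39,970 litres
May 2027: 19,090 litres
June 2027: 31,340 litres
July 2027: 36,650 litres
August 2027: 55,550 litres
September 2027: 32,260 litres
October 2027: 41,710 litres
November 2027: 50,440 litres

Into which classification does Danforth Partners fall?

Aggregate motor fuel distributed: 34,550 litres + 23,250 litres + 47,710 litres + 39,970 litres + 19,090 litres + 31,340 litres + 36,650 litres + 55,550 litres + 32,260 litres + 41,710 litres + 50,440 litres = 412,520 litres.
412,520 litres ≤ 420,000 litres, so Tier 1 applies.

Tier 1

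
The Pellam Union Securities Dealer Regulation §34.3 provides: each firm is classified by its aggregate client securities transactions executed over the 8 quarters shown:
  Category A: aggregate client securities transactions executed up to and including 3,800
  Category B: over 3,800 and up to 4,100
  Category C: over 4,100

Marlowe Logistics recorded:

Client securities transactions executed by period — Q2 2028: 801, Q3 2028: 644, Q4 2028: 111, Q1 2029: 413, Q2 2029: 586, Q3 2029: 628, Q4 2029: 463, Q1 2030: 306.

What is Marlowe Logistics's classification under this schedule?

Category B

Aggregate client securities transactions executed: 801 + 644 + 111 + 413 + 586 + 628 + 463 + 306 = 3,952.
3,800 < 3,952 ≤ 4,100, so Category B applies.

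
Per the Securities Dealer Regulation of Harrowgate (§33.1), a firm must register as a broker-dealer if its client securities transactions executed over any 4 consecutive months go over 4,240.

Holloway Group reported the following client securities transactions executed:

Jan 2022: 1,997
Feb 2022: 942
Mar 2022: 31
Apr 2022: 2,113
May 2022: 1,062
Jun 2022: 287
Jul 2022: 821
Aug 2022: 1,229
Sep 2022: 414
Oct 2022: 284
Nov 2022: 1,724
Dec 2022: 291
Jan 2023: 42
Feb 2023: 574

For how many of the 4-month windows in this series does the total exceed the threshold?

2

Jan 2022–Apr 2022: 1,997 + 942 + 31 + 2,113 = 5,083 (over)
Feb 2022–May 2022: 942 + 31 + 2,113 + 1,062 = 4,148 (under)
Mar 2022–Jun 2022: 31 + 2,113 + 1,062 + 287 = 3,493 (under)
Apr 2022–Jul 2022: 2,113 + 1,062 + 287 + 821 = 4,283 (over)
May 2022–Aug 2022: 1,062 + 287 + 821 + 1,229 = 3,399 (under)
Jun 2022–Sep 2022: 287 + 821 + 1,229 + 414 = 2,751 (under)
Jul 2022–Oct 2022: 821 + 1,229 + 414 + 284 = 2,748 (under)
Aug 2022–Nov 2022: 1,229 + 414 + 284 + 1,724 = 3,651 (under)
Sep 2022–Dec 2022: 414 + 284 + 1,724 + 291 = 2,713 (under)
Oct 2022–Jan 2023: 284 + 1,724 + 291 + 42 = 2,341 (under)
Nov 2022–Feb 2023: 1,724 + 291 + 42 + 574 = 2,631 (under)
2 windows exceed the threshold.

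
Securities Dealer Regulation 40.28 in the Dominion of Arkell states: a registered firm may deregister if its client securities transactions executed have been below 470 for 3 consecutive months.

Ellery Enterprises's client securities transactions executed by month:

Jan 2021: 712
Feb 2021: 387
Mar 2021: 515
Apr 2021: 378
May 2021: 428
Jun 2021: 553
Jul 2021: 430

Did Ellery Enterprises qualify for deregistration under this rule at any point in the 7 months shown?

No

Months below 470: Feb 2021, Apr 2021, May 2021, Jul 2021.
Longest run of consecutive months below the threshold: 2.
2 < 3, so Ellery Enterprises never became eligible.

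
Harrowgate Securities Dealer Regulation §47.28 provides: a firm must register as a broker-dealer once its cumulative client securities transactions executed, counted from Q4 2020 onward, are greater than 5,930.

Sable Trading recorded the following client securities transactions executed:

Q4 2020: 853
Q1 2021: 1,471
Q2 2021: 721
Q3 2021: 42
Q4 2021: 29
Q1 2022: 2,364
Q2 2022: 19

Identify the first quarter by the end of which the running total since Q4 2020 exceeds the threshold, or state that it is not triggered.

Through Q4 2020: 853
Through Q1 2021: 2,324
Through Q2 2021: 3,045
Through Q3 2021: 3,087
Through Q4 2021: 3,116
Through Q1 2022: 5,480
Through Q2 2022: 5,499
Final cumulative total 5,499 ≤ 5,930; the threshold is never exceeded.

Not triggered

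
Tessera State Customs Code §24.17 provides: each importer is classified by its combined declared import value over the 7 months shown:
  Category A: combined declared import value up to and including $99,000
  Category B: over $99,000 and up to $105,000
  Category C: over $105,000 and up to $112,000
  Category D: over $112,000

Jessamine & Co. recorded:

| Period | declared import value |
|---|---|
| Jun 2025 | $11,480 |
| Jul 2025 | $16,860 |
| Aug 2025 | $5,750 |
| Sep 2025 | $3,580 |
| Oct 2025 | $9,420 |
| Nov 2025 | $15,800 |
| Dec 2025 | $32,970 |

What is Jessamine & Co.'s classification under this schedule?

Category A

Combined declared import value: $11,480 + $16,860 + $5,750 + $3,580 + $9,420 + $15,800 + $32,970 = $95,860.
$95,860 ≤ $99,000, so Category A applies.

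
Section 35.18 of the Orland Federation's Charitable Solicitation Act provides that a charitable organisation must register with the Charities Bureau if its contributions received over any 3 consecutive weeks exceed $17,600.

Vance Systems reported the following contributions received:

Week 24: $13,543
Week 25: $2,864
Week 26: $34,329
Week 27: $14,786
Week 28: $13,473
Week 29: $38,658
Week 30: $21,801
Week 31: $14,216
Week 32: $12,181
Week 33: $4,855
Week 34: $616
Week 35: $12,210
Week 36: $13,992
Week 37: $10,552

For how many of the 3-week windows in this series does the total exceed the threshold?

Week 24–Week 26: $13,543 + $2,864 + $34,329 = $50,736 (over)
Week 25–Week 27: $2,864 + $34,329 + $14,786 = $51,979 (over)
Week 26–Week 28: $34,329 + $14,786 + $13,473 = $62,588 (over)
Week 27–Week 29: $14,786 + $13,473 + $38,658 = $66,917 (over)
Week 28–Week 30: $13,473 + $38,658 + $21,801 = $73,932 (over)
Week 29–Week 31: $38,658 + $21,801 + $14,216 = $74,675 (over)
Week 30–Week 32: $21,801 + $14,216 + $12,181 = $48,198 (over)
Week 31–Week 33: $14,216 + $12,181 + $4,855 = $31,252 (over)
Week 32–Week 34: $12,181 + $4,855 + $616 = $17,652 (over)
Week 33–Week 35: $4,855 + $616 + $12,210 = $17,681 (over)
Week 34–Week 36: $616 + $12,210 + $13,992 = $26,818 (over)
Week 35–Week 37: $12,210 + $13,992 + $10,552 = $36,754 (over)
12 windows exceed the threshold.

12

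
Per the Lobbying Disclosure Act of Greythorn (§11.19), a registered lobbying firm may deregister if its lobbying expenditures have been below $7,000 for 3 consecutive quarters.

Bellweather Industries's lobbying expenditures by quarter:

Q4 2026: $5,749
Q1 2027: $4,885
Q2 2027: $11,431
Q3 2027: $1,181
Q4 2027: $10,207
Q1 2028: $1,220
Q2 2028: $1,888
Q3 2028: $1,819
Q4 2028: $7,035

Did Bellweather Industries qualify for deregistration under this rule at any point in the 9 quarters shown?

Quarters below $7,000: Q4 2026, Q1 2027, Q3 2027, Q1 2028, Q2 2028, Q3 2028.
Longest run of consecutive quarters below the threshold: 3.
3 ≥ 3, so Bellweather Industries became eligible.

Yes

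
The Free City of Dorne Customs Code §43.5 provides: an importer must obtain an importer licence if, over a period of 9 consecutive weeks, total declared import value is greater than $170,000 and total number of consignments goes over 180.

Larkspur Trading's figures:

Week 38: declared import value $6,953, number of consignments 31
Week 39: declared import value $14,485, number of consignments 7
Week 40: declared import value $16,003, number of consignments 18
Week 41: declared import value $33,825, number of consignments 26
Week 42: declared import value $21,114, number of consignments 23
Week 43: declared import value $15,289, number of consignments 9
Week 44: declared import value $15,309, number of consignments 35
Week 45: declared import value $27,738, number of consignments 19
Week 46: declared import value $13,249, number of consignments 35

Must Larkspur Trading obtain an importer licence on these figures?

Total declared import value: $6,953 + $14,485 + $16,003 + $33,825 + $21,114 + $15,289 + $15,309 + $27,738 + $13,249 = $163,965 (≤ $170,000).
Total number of consignments: 31 + 7 + 18 + 26 + 23 + 9 + 35 + 19 + 35 = 203 (> 180).
The test is 'and': the rule requires both, and at least one is not exceeded.

No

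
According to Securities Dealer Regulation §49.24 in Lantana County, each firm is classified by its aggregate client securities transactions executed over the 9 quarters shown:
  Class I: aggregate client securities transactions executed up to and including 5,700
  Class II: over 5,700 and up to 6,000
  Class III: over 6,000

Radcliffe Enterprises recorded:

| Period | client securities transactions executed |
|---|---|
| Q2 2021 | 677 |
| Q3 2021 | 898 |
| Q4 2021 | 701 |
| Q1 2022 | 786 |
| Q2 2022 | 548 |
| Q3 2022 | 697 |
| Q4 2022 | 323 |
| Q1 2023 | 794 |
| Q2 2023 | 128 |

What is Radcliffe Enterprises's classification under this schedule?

Class I

Aggregate client securities transactions executed: 677 + 898 + 701 + 786 + 548 + 697 + 323 + 794 + 128 = 5,552.
5,552 ≤ 5,700, so Class I applies.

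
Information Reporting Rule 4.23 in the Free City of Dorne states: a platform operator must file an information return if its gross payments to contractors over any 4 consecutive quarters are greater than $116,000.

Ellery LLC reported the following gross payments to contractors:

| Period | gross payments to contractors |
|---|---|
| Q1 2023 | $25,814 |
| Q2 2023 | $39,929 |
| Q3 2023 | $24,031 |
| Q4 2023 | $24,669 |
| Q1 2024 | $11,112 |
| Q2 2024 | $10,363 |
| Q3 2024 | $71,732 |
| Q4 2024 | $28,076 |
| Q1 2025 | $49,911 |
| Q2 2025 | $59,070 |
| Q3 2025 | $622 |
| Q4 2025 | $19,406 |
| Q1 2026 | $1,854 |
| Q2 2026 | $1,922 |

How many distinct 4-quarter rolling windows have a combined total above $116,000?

Q1 2023–Q4 2023: $25,814 + $39,929 + $24,031 + $24,669 = $114,443 (under)
Q2 2023–Q1 2024: $39,929 + $24,031 + $24,669 + $11,112 = $99,741 (under)
Q3 2023–Q2 2024: $24,031 + $24,669 + $11,112 + $10,363 = $70,175 (under)
Q4 2023–Q3 2024: $24,669 + $11,112 + $10,363 + $71,732 = $117,876 (over)
Q1 2024–Q4 2024: $11,112 + $10,363 + $71,732 + $28,076 = $121,283 (over)
Q2 2024–Q1 2025: $10,363 + $71,732 + $28,076 + $49,911 = $160,082 (over)
Q3 2024–Q2 2025: $71,732 + $28,076 + $49,911 + $59,070 = $208,789 (over)
Q4 2024–Q3 2025: $28,076 + $49,911 + $59,070 + $622 = $137,679 (over)
Q1 2025–Q4 2025: $49,911 + $59,070 + $622 + $19,406 = $129,009 (over)
Q2 2025–Q1 2026: $59,070 + $622 + $19,406 + $1,854 = $80,952 (under)
Q3 2025–Q2 2026: $622 + $19,406 + $1,854 + $1,922 = $23,804 (under)
6 windows exceed the threshold.

6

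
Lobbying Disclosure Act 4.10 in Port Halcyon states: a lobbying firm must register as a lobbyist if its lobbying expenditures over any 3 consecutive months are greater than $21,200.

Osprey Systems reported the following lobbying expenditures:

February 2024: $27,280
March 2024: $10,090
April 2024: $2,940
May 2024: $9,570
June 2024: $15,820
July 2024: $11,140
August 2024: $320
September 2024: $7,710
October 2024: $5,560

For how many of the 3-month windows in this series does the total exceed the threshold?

5

February 2024–April 2024: $27,280 + $10,090 + $2,940 = $40,310 (over)
March 2024–May 2024: $10,090 + $2,940 + $9,570 = $22,600 (over)
April 2024–June 2024: $2,940 + $9,570 + $15,820 = $28,330 (over)
May 2024–July 2024: $9,570 + $15,820 + $11,140 = $36,530 (over)
June 2024–August 2024: $15,820 + $11,140 + $320 = $27,280 (over)
July 2024–September 2024: $11,140 + $320 + $7,710 = $19,170 (under)
August 2024–October 2024: $320 + $7,710 + $5,560 = $13,590 (under)
5 windows exceed the threshold.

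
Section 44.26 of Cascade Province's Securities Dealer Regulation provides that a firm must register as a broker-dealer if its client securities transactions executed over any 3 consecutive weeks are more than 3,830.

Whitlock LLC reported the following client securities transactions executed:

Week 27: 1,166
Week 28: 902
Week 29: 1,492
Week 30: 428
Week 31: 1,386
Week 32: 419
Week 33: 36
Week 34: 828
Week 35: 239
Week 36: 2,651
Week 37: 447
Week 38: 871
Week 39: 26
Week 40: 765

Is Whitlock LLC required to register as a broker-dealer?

Week 27–Week 29: 1,166 + 902 + 1,492 = 3,560 (under)
Week 28–Week 30: 902 + 1,492 + 428 = 2,822 (under)
Week 29–Week 31: 1,492 + 428 + 1,386 = 3,306 (under)
Week 30–Week 32: 428 + 1,386 + 419 = 2,233 (under)
Week 31–Week 33: 1,386 + 419 + 36 = 1,841 (under)
Week 32–Week 34: 419 + 36 + 828 = 1,283 (under)
Week 33–Week 35: 36 + 828 + 239 = 1,103 (under)
Week 34–Week 36: 828 + 239 + 2,651 = 3,718 (under)
Week 35–Week 37: 239 + 2,651 + 447 = 3,337 (under)
Week 36–Week 38: 2,651 + 447 + 871 = 3,969 (over)
Week 37–Week 39: 447 + 871 + 26 = 1,344 (under)
Week 38–Week 40: 871 + 26 + 765 = 1,662 (under)
At least one window exceeds 3,830.

Yes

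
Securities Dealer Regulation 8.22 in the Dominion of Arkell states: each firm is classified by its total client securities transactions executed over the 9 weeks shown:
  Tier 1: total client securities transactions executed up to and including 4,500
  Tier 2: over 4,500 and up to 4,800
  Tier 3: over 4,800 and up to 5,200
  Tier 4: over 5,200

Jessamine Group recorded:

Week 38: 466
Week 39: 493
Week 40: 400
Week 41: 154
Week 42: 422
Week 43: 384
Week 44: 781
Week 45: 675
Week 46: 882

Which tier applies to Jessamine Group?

Tier 2

Total client securities transactions executed: 466 + 493 + 400 + 154 + 422 + 384 + 781 + 675 + 882 = 4,657.
4,500 < 4,657 ≤ 4,800, so Tier 2 applies.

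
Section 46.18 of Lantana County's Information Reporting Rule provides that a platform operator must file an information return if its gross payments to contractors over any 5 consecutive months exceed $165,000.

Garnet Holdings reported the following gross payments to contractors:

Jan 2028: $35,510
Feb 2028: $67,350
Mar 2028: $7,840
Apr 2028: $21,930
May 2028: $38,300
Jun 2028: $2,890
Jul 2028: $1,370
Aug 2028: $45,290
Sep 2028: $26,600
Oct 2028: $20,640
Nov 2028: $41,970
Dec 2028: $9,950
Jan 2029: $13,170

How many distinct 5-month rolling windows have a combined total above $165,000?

Jan 2028–May 2028: $35,510 + $67,350 + $7,840 + $21,930 + $38,300 = $170,930 (over)
Feb 2028–Jun 2028: $67,350 + $7,840 + $21,930 + $38,300 + $2,890 = $138,310 (under)
Mar 2028–Jul 2028: $7,840 + $21,930 + $38,300 + $2,890 + $1,370 = $72,330 (under)
Apr 2028–Aug 2028: $21,930 + $38,300 + $2,890 + $1,370 + $45,290 = $109,780 (under)
May 2028–Sep 2028: $38,300 + $2,890 + $1,370 + $45,290 + $26,600 = $114,450 (under)
Jun 2028–Oct 2028: $2,890 + $1,370 + $45,290 + $26,600 + $20,640 = $96,790 (under)
Jul 2028–Nov 2028: $1,370 + $45,290 + $26,600 + $20,640 + $41,970 = $135,870 (under)
Aug 2028–Dec 2028: $45,290 + $26,600 + $20,640 + $41,970 + $9,950 = $144,450 (under)
Sep 2028–Jan 2029: $26,600 + $20,640 + $41,970 + $9,950 + $13,170 = $112,330 (under)
1 window exceeds the threshold.

1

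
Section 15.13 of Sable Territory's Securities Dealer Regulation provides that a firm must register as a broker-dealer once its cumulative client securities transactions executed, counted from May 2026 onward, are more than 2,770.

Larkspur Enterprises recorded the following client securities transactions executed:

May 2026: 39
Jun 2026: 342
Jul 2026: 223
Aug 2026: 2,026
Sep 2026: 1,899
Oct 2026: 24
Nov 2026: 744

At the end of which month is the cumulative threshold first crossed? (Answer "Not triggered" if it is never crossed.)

Sep 2026

Through May 2026: 39
Through Jun 2026: 381
Through Jul 2026: 604
Through Aug 2026: 2,630
Through Sep 2026: 4,529 ← exceeds threshold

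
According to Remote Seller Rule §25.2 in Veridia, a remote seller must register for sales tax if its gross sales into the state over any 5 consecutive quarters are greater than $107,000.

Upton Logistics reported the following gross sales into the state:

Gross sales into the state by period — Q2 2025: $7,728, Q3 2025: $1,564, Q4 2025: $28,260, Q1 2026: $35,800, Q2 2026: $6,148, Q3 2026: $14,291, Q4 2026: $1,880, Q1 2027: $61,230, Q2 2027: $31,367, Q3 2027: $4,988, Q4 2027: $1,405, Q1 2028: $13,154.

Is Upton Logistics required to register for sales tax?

Yes

Q2 2025–Q2 2026: $7,728 + $1,564 + $28,260 + $35,800 + $6,148 = $79,500 (under)
Q3 2025–Q3 2026: $1,564 + $28,260 + $35,800 + $6,148 + $14,291 = $86,063 (under)
Q4 2025–Q4 2026: $28,260 + $35,800 + $6,148 + $14,291 + $1,880 = $86,379 (under)
Q1 2026–Q1 2027: $35,800 + $6,148 + $14,291 + $1,880 + $61,230 = $119,349 (over)
Q2 2026–Q2 2027: $6,148 + $14,291 + $1,880 + $61,230 + $31,367 = $114,916 (over)
Q3 2026–Q3 2027: $14,291 + $1,880 + $61,230 + $31,367 + $4,988 = $113,756 (over)
Q4 2026–Q4 2027: $1,880 + $61,230 + $31,367 + $4,988 + $1,405 = $100,870 (under)
Q1 2027–Q1 2028: $61,230 + $31,367 + $4,988 + $1,405 + $13,154 = $112,144 (over)
At least one window exceeds $107,000.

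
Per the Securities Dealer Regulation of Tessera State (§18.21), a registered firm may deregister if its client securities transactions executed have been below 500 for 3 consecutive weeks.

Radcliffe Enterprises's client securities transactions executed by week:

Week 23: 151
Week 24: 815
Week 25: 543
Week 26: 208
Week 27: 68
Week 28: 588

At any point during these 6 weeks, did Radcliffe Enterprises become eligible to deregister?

Weeks below 500: Week 23, Week 26, Week 27.
Longest run of consecutive weeks below the threshold: 2.
2 < 3, so Radcliffe Enterprises never became eligible.

No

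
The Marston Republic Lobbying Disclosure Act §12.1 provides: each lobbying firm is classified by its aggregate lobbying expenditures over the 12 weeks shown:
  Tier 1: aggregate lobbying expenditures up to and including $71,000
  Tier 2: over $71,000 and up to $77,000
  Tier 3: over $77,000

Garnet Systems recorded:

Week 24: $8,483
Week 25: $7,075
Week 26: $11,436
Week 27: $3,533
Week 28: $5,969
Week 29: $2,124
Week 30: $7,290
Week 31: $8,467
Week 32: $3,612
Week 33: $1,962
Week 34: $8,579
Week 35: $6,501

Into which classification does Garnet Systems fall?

Aggregate lobbying expenditures: $8,483 + $7,075 + $11,436 + $3,533 + $5,969 + $2,124 + $7,290 + $8,467 + $3,612 + $1,962 + $8,579 + $6,501 = $75,031.
$71,000 < $75,031 ≤ $77,000, so Tier 2 applies.

Tier 2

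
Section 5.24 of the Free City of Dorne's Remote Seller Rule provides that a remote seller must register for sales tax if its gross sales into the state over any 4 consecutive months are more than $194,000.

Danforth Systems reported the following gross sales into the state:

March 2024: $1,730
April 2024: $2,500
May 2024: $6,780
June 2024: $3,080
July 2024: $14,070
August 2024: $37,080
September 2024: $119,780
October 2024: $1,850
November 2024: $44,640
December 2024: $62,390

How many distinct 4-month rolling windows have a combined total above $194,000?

March 2024–June 2024: $1,730 + $2,500 + $6,780 + $3,080 = $14,090 (under)
April 2024–July 2024: $2,500 + $6,780 + $3,080 + $14,070 = $26,430 (under)
May 2024–August 2024: $6,780 + $3,080 + $14,070 + $37,080 = $61,010 (under)
June 2024–September 2024: $3,080 + $14,070 + $37,080 + $119,780 = $174,010 (under)
July 2024–October 2024: $14,070 + $37,080 + $119,780 + $1,850 = $172,780 (under)
August 2024–November 2024: $37,080 + $119,780 + $1,850 + $44,640 = $203,350 (over)
September 2024–December 2024: $119,780 + $1,850 + $44,640 + $62,390 = $228,660 (over)
2 windows exceed the threshold.

2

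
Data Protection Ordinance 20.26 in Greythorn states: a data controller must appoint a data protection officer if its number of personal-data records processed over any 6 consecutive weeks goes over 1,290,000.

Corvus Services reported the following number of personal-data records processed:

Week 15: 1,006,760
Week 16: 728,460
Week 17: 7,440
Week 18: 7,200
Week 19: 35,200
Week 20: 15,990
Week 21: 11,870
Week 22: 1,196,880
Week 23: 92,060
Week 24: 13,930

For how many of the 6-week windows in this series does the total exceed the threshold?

3

Week 15–Week 20: 1,006,760 + 728,460 + 7,440 + 7,200 + 35,200 + 15,990 = 1,801,050 (over)
Week 16–Week 21: 728,460 + 7,440 + 7,200 + 35,200 + 15,990 + 11,870 = 806,160 (under)
Week 17–Week 22: 7,440 + 7,200 + 35,200 + 15,990 + 11,870 + 1,196,880 = 1,274,580 (under)
Week 18–Week 23: 7,200 + 35,200 + 15,990 + 11,870 + 1,196,880 + 92,060 = 1,359,200 (over)
Week 19–Week 24: 35,200 + 15,990 + 11,870 + 1,196,880 + 92,060 + 13,930 = 1,365,930 (over)
3 windows exceed the threshold.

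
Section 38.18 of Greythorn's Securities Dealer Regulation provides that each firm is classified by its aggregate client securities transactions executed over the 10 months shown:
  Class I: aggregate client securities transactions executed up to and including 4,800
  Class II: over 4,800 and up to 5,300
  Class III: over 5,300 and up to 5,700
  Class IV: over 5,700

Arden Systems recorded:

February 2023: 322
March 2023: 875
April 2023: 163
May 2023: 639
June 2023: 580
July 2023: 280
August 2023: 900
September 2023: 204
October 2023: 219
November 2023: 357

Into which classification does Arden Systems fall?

Class I

Aggregate client securities transactions executed: 322 + 875 + 163 + 639 + 580 + 280 + 900 + 204 + 219 + 357 = 4,539.
4,539 ≤ 4,800, so Class I applies.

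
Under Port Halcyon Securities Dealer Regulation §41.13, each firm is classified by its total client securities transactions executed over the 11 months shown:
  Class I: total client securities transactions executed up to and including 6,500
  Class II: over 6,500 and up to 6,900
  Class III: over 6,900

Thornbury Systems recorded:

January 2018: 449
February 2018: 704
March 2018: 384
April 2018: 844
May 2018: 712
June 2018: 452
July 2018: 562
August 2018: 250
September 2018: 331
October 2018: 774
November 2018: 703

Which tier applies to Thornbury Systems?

Class I

Total client securities transactions executed: 449 + 704 + 384 + 844 + 712 + 452 + 562 + 250 + 331 + 774 + 703 = 6,165.
6,165 ≤ 6,500, so Class I applies.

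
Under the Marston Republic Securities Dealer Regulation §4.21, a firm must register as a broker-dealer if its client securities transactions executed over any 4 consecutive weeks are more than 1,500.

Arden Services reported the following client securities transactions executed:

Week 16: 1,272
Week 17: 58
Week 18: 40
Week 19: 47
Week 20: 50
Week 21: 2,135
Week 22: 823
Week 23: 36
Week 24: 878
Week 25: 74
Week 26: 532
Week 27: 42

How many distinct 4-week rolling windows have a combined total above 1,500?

7

Week 16–Week 19: 1,272 + 58 + 40 + 47 = 1,417 (under)
Week 17–Week 20: 58 + 40 + 47 + 50 = 195 (under)
Week 18–Week 21: 40 + 47 + 50 + 2,135 = 2,272 (over)
Week 19–Week 22: 47 + 50 + 2,135 + 823 = 3,055 (over)
Week 20–Week 23: 50 + 2,135 + 823 + 36 = 3,044 (over)
Week 21–Week 24: 2,135 + 823 + 36 + 878 = 3,872 (over)
Week 22–Week 25: 823 + 36 + 878 + 74 = 1,811 (over)
Week 23–Week 26: 36 + 878 + 74 + 532 = 1,520 (over)
Week 24–Week 27: 878 + 74 + 532 + 42 = 1,526 (over)
7 windows exceed the threshold.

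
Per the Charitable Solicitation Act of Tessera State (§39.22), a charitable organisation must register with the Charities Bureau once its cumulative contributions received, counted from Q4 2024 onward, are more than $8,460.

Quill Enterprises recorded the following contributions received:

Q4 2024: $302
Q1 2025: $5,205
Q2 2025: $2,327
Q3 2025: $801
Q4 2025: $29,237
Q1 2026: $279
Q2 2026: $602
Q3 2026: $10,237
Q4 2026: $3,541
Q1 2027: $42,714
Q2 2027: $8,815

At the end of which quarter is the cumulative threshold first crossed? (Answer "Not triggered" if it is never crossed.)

Through Q4 2024: $302
Through Q1 2025: $5,507
Through Q2 2025: $7,834
Through Q3 2025: $8,635 ← exceeds threshold

Q3 2025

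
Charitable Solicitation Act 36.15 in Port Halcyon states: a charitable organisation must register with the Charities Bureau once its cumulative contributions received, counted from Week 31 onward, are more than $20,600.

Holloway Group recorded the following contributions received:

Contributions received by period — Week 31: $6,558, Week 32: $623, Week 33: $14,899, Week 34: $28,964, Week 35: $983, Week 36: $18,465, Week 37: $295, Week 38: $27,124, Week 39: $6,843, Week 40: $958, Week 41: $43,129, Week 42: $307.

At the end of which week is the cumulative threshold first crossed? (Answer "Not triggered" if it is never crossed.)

Through Week 31: $6,558
Through Week 32: $7,181
Through Week 33: $22,080 ← exceeds threshold

Week 33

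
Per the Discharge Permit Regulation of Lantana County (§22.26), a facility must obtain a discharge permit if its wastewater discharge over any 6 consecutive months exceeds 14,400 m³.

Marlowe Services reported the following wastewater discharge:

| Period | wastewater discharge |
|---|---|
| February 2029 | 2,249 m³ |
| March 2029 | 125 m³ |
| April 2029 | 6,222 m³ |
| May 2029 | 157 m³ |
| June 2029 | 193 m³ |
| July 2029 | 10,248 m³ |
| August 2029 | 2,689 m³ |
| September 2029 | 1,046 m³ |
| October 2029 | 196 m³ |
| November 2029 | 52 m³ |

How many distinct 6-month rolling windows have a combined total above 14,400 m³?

5

February 2029–July 2029: 2,249 m³ + 125 m³ + 6,222 m³ + 157 m³ + 193 m³ + 10,248 m³ = 19,194 m³ (over)
March 2029–August 2029: 125 m³ + 6,222 m³ + 157 m³ + 193 m³ + 10,248 m³ + 2,689 m³ = 19,634 m³ (over)
April 2029–September 2029: 6,222 m³ + 157 m³ + 193 m³ + 10,248 m³ + 2,689 m³ + 1,046 m³ = 20,555 m³ (over)
May 2029–October 2029: 157 m³ + 193 m³ + 10,248 m³ + 2,689 m³ + 1,046 m³ + 196 m³ = 14,529 m³ (over)
June 2029–November 2029: 193 m³ + 10,248 m³ + 2,689 m³ + 1,046 m³ + 196 m³ + 52 m³ = 14,424 m³ (over)
5 windows exceed the threshold.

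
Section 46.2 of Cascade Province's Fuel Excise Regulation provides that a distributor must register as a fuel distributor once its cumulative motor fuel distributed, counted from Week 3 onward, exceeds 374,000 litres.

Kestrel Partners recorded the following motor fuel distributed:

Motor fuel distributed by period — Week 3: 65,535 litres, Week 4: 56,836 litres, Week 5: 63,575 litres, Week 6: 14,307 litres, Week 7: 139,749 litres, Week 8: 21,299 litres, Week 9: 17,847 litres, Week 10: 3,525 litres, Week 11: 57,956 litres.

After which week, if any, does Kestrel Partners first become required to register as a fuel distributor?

Week 9

Through Week 3: 65,535 litres
Through Week 4: 122,371 litres
Through Week 5: 185,946 litres
Through Week 6: 200,253 litres
Through Week 7: 340,002 litres
Through Week 8: 361,301 litres
Through Week 9: 379,148 litres ← exceeds threshold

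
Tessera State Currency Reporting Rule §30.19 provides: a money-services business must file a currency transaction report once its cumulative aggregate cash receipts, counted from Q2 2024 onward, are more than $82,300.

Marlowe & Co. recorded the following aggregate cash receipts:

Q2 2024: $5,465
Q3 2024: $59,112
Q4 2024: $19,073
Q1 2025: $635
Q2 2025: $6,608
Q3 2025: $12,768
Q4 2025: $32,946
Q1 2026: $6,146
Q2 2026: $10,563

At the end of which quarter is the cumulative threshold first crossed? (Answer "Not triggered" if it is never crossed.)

Q4 2024

Through Q2 2024: $5,465
Through Q3 2024: $64,577
Through Q4 2024: $83,650 ← exceeds threshold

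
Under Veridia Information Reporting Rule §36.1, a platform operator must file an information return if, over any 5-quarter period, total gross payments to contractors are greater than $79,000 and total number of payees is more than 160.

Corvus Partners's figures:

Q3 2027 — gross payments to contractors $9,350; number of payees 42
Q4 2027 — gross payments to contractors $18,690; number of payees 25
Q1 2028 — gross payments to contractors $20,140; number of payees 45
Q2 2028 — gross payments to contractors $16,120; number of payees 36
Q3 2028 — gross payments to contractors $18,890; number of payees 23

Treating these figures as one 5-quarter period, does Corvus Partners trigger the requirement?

Total gross payments to contractors: $9,350 + $18,690 + $20,140 + $16,120 + $18,890 = $83,190 (> $79,000).
Total number of payees: 42 + 25 + 45 + 36 + 23 = 171 (> 160).
The test is 'and': both thresholds are exceeded.

Yes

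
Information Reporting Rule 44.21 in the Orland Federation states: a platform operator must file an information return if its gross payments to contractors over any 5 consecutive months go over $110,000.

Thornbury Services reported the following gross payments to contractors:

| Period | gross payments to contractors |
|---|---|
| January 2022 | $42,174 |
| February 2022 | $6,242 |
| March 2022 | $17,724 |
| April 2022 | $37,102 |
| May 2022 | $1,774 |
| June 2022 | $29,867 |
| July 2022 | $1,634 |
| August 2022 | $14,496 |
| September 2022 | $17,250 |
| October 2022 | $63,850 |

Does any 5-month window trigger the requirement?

Yes

January 2022–May 2022: $42,174 + $6,242 + $17,724 + $37,102 + $1,774 = $105,016 (under)
February 2022–June 2022: $6,242 + $17,724 + $37,102 + $1,774 + $29,867 = $92,709 (under)
March 2022–July 2022: $17,724 + $37,102 + $1,774 + $29,867 + $1,634 = $88,101 (under)
April 2022–August 2022: $37,102 + $1,774 + $29,867 + $1,634 + $14,496 = $84,873 (under)
May 2022–September 2022: $1,774 + $29,867 + $1,634 + $14,496 + $17,250 = $65,021 (under)
June 2022–October 2022: $29,867 + $1,634 + $14,496 + $17,250 + $63,850 = $127,097 (over)
At least one window exceeds $110,000.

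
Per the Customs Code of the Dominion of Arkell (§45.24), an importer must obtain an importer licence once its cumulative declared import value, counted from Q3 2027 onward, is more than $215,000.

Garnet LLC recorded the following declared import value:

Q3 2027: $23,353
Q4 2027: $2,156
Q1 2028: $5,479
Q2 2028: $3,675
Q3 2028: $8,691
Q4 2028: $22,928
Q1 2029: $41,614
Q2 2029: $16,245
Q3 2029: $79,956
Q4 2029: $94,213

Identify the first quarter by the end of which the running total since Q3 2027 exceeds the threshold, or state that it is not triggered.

Through Q3 2027: $23,353
Through Q4 2027: $25,509
Through Q1 2028: $30,988
Through Q2 2028: $34,663
Through Q3 2028: $43,354
Through Q4 2028: $66,282
Through Q1 2029: $107,896
Through Q2 2029: $124,141
Through Q3 2029: $204,097
Through Q4 2029: $298,310 ← exceeds threshold

Q4 2029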